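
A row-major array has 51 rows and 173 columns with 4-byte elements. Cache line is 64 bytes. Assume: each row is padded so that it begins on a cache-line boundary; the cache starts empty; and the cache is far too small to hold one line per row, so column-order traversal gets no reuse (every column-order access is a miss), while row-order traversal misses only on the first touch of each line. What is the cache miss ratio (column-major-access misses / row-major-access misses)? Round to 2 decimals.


Each row occupies 173 * 4 = 692 bytes and starts on a line boundary, so it spans ceil(692 / 64) = 11 cache lines.
Row-major traversal misses (one per line touched): 51 * ceil(173 * 4 / 64) = 561
Column-major traversal misses (no reuse, every access misses): 51 * 173 = 8823
Ratio = 8823 / 561 = 15.73

15.73


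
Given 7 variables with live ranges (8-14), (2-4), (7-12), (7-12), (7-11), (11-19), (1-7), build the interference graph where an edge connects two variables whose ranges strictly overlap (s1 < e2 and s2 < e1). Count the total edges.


Check all pairs for overlapping intervals.
Two intervals (s1,e1) and (s2,e2) overlap if s1 < e2 and s2 < e1.
v0 (8-14) vs v1..v6: overlaps v2, v3, v4, v5 -> 4
v1 (2-4) vs v2..v6: overlaps v6 -> 1
v2 (7-12) vs v3..v6: overlaps v3, v4, v5 -> 3
v3 (7-12) vs v4..v6: overlaps v4, v5 -> 2
v4 (7-11) vs v5..v6: overlaps none -> 0
v5 (11-19) vs v6: overlaps none -> 0
Total overlapping pairs = 4 + 1 + 3 + 2 + 0 + 0 = 10

10


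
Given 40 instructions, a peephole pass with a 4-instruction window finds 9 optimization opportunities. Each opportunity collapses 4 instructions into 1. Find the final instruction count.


Each match removes 3 instructions.
Total removed = 9 * 3 = 27
Remaining = 40 - 27 = 13

13


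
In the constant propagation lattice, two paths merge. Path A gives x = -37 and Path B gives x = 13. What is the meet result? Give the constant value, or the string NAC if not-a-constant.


Meet operation: if both paths give the same constant, result is that constant; if they differ, result is NAC (not-a-constant).
Path A: -37, Path B: 13 -> differ
Result: not-a-constant -> NAC

NAC


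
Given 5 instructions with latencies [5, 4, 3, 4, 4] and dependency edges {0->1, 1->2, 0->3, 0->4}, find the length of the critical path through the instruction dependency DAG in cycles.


Compute longest path through dependency graph: dist(Ik) = max over predecessors of dist + latency(Ik).
dist(I0) = latency 5 = 5
dist(I1) = dist(I0) + 4 = 5 + 4 = 9
dist(I2) = dist(I1) + 3 = 9 + 3 = 12
dist(I3) = dist(I0) + 4 = 5 + 4 = 9
dist(I4) = dist(I0) + 4 = 5 + 4 = 9
Critical path = max dist = 12

12


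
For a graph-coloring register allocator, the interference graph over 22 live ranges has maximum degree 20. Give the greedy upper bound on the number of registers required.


Greedy coloring never needs more than (max_degree + 1) colors: when coloring a vertex, at most max_degree neighbors are already colored.
Upper bound = 20 + 1 = 21

21


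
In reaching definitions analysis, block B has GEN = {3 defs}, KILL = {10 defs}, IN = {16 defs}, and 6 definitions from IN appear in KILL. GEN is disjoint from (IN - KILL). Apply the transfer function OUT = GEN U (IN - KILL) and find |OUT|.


IN - KILL: 16 - 6 = 10 surviving definitions
OUT = GEN + surviving = 3 + 10 = 13

13


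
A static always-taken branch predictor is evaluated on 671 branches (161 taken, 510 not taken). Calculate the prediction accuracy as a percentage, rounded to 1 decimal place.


Predictor: always-taken
Correct predictions = 161
Accuracy = 161 / 671 * 100 = 24.0%

24.0


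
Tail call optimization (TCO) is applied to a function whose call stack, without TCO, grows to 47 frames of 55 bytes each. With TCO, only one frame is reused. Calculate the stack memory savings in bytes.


Without TCO: 47 * 55 = 2585 bytes
With TCO: reuse 1 frame = 55 bytes
Savings = 2585 - 55 = 2530

2530


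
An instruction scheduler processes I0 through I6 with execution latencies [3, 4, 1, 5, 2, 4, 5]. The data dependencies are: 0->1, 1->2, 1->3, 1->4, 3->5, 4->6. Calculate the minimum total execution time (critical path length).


Compute longest path through dependency graph: dist(Ik) = max over predecessors of dist + latency(Ik).
dist(I0) = latency 3 = 3
dist(I1) = dist(I0) + 4 = 3 + 4 = 7
dist(I2) = dist(I1) + 1 = 7 + 1 = 8
dist(I3) = dist(I1) + 5 = 7 + 5 = 12
dist(I4) = dist(I1) + 2 = 7 + 2 = 9
dist(I5) = dist(I3) + 4 = 12 + 4 = 16
dist(I6) = dist(I4) + 5 = 9 + 5 = 14
Critical path = max dist = 16

16


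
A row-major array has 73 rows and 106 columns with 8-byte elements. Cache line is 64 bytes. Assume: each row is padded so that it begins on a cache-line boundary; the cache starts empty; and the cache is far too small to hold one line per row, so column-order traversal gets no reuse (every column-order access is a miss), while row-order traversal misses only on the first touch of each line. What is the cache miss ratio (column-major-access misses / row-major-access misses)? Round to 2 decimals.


Each row occupies 106 * 8 = 848 bytes and starts on a line boundary, so it spans ceil(848 / 64) = 14 cache lines.
Row-major traversal misses (one per line touched): 73 * ceil(106 * 8 / 64) = 1022
Column-major traversal misses (no reuse, every access misses): 73 * 106 = 7738
Ratio = 7738 / 1022 = 7.57

7.57


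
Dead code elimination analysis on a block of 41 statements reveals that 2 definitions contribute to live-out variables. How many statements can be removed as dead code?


Dead code = total statements - live definitions
= 41 - 2 = 39

39


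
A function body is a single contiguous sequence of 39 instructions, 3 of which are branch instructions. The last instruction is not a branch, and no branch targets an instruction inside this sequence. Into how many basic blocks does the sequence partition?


With no in-sequence branch targets, the leaders are the first instruction plus the instruction after each branch.
Number of basic blocks = branches + 1
= 3 + 1 = 4

4


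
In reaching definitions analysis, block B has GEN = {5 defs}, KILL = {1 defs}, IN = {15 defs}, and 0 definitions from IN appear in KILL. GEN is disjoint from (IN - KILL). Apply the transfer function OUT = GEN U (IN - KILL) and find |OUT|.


IN - KILL: 15 - 0 = 15 surviving definitions
OUT = GEN + surviving = 5 + 15 = 20

20


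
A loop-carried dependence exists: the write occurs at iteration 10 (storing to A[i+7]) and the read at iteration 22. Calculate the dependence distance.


Distance = read iteration - write iteration
= 22 - 10 = 12

12


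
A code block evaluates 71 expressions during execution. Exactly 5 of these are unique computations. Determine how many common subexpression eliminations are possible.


CSE count = total expressions - unique expressions
= 71 - 5 = 66

66


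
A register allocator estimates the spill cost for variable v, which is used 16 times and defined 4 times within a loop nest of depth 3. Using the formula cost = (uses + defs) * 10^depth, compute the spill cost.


uses + defs = 16 + 4 = 20
10^3 = 1000
Spill cost = 20 * 1000 = 20000

20000


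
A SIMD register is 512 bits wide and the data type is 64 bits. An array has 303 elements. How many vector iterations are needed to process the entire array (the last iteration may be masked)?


Width = 512 / 64 = 8 elements per vector op
Iterations = ceil(303 / 8) = 38

38


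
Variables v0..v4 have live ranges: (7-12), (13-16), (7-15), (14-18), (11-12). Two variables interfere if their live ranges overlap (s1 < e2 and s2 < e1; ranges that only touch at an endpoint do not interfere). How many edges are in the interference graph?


Check all pairs for overlapping intervals.
Two intervals (s1,e1) and (s2,e2) overlap if s1 < e2 and s2 < e1.
v0 (7-12) vs v1..v4: overlaps v2, v4 -> 2
v1 (13-16) vs v2..v4: overlaps v2, v3 -> 2
v2 (7-15) vs v3..v4: overlaps v3, v4 -> 2
v3 (14-18) vs v4: overlaps none -> 0
Total overlapping pairs = 2 + 2 + 2 + 0 = 6

6


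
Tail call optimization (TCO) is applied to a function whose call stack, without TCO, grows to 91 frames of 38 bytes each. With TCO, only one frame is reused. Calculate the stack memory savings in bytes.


Without TCO: 91 * 38 = 3458 bytes
With TCO: reuse 1 frame = 38 bytes
Savings = 3458 - 38 = 3420

3420


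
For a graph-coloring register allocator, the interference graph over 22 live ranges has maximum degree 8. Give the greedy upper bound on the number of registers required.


Greedy coloring never needs more than (max_degree + 1) colors: when coloring a vertex, at most max_degree neighbors are already colored.
Upper bound = 8 + 1 = 9

9


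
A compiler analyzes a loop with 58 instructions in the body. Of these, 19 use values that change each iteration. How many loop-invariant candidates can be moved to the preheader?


Invariant candidates = total - loop-dependent
= 58 - 19 = 39

39


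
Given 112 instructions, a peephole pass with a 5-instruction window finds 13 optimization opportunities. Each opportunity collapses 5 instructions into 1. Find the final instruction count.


Each match removes 4 instructions.
Total removed = 13 * 4 = 52
Remaining = 112 - 52 = 60

60


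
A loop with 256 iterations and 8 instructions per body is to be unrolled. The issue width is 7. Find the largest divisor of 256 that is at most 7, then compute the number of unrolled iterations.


Largest divisor of 256 <= 7 is 4
New iterations = 256 / 4 = 64

64


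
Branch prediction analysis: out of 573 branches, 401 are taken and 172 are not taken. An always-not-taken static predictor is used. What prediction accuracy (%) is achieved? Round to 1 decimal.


Predictor: always-not-taken
Correct predictions = 172
Accuracy = 172 / 573 * 100 = 30.0%

30.0


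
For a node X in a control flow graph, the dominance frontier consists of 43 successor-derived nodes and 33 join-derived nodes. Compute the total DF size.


DF(X) = direct successor contributions + join point contributions
= 43 + 33 = 76

76


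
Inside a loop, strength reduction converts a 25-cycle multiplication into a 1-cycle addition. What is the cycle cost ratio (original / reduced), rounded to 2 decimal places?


Ratio = mult_cost / add_cost = 25 / 1 = 25.0

25.0


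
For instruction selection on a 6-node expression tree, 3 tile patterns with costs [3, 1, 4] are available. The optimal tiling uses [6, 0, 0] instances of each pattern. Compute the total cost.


Total cost = sum(count_i * cost_i)
= 6*3 + 0*1 + 0*4
= 18

18


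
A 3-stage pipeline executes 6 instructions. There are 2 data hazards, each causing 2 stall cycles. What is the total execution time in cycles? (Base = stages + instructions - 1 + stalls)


Base cycles = 3 + 6 - 1 = 8
Total stalls = 2 * 2 = 4
Total = 8 + 4 = 12

12


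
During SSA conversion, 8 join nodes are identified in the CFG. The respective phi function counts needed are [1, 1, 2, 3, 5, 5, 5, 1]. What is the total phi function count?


Total phi functions = sum of phi functions at each join node
= 1 + 1 + 2 + 3 + 5 + 5 + 5 + 1 = 23

23


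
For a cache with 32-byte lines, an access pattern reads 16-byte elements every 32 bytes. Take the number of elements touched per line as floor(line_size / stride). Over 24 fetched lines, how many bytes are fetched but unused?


Elements per line = floor(32 / 32) = 1
Bytes used per line = 1 * 16 = 16
Wasted per line = 32 - 16 = 16
Total wasted = 16 * 24 = 384

384


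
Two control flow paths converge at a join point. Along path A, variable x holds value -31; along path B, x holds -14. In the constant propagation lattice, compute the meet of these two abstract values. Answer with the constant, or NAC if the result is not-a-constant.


Meet operation: if both paths give the same constant, result is that constant; if they differ, result is NAC (not-a-constant).
Path A: -31, Path B: -14 -> differ
Result: not-a-constant -> NAC

NAC


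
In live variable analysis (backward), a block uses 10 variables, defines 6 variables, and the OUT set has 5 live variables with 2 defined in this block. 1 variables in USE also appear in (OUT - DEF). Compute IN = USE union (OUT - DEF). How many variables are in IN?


OUT - DEF: 5 - 2 = 3
|IN| = |USE| + |OUT - DEF| - |USE ∩ (OUT - DEF)| = 10 + 3 - 1 = 12

12


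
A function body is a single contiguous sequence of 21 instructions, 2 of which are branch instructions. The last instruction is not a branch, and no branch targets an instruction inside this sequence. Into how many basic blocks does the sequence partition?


With no in-sequence branch targets, the leaders are the first instruction plus the instruction after each branch.
Number of basic blocks = branches + 1
= 2 + 1 = 3

3


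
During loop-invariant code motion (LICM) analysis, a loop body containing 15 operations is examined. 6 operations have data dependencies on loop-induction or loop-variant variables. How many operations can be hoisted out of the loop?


Invariant candidates = total - loop-dependent
= 15 - 6 = 9

9


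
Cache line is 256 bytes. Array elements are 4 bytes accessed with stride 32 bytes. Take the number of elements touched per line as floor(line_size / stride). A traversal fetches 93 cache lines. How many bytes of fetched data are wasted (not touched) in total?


Elements per line = floor(256 / 32) = 8
Bytes used per line = 8 * 4 = 32
Wasted per line = 256 - 32 = 224
Total wasted = 224 * 93 = 20832

20832


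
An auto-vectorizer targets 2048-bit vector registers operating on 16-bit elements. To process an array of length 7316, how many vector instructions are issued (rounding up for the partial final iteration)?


Width = 2048 / 16 = 128 elements per vector op
Iterations = ceil(7316 / 128) = 58

58


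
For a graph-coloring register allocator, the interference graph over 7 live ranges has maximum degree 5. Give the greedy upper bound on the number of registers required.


Greedy coloring never needs more than (max_degree + 1) colors: when coloring a vertex, at most max_degree neighbors are already colored.
Upper bound = 5 + 1 = 6

6


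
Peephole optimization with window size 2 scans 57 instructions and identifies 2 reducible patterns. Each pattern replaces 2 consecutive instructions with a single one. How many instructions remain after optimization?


Each match removes 1 instructions.
Total removed = 2 * 1 = 2
Remaining = 57 - 2 = 55

55


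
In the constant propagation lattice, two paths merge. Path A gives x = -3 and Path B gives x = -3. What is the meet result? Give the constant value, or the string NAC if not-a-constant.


Meet operation: if both paths give the same constant, result is that constant; if they differ, result is NAC (not-a-constant).
Path A: -3, Path B: -3 -> equal
Result: constant -> -3

-3


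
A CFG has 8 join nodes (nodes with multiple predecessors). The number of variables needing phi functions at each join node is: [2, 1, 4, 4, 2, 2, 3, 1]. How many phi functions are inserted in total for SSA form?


Total phi functions = sum of phi functions at each join node
= 2 + 1 + 4 + 4 + 2 + 2 + 3 + 1 = 19

19


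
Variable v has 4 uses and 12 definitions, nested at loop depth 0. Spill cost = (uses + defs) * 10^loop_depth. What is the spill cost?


uses + defs = 4 + 12 = 16
10^0 = 1
Spill cost = 16 * 1 = 16

16


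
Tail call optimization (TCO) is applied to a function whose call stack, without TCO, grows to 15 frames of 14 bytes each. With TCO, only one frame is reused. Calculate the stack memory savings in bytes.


Without TCO: 15 * 14 = 210 bytes
With TCO: reuse 1 frame = 14 bytes
Savings = 210 - 14 = 196

196


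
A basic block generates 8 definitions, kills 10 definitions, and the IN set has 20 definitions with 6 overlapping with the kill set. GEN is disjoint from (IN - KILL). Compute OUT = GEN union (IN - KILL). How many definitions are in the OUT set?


IN - KILL: 20 - 6 = 14 surviving definitions
OUT = GEN + surviving = 8 + 14 = 22

22


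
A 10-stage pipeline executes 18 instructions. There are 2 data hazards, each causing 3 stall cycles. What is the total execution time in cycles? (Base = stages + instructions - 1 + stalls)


Base cycles = 10 + 18 - 1 = 27
Total stalls = 2 * 3 = 6
Total = 27 + 6 = 33

33


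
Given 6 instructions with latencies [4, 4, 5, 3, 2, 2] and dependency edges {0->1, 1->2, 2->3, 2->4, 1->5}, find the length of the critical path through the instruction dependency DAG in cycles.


Compute longest path through dependency graph: dist(Ik) = max over predecessors of dist + latency(Ik).
dist(I0) = latency 4 = 4
dist(I1) = dist(I0) + 4 = 4 + 4 = 8
dist(I2) = dist(I1) + 5 = 8 + 5 = 13
dist(I3) = dist(I2) + 3 = 13 + 3 = 16
dist(I4) = dist(I2) + 2 = 13 + 2 = 15
dist(I5) = dist(I1) + 2 = 8 + 2 = 10
Critical path = max dist = 16

16


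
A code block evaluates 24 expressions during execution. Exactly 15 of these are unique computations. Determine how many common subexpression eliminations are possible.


CSE count = total expressions - unique expressions
= 24 - 15 = 9

9


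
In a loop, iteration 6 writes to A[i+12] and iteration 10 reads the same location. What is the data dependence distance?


Distance = read iteration - write iteration
= 10 - 6 = 4

4


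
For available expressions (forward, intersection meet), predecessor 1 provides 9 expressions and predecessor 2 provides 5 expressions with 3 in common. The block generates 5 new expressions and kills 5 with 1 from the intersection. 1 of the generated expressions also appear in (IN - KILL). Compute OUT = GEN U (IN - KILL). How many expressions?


IN = intersection of predecessors = 3
IN - KILL = 3 - 1 = 2
|OUT| = |GEN| + |IN - KILL| - |GEN ∩ (IN - KILL)| = 5 + 2 - 1 = 6

6


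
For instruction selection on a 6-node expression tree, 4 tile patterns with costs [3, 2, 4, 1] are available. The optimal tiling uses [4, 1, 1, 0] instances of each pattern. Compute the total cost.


Total cost = sum(count_i * cost_i)
= 4*3 + 1*2 + 1*4 + 0*1
= 18

18


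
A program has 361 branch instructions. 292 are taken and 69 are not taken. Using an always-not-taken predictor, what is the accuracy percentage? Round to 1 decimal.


Predictor: always-not-taken
Correct predictions = 69
Accuracy = 69 / 361 * 100 = 19.1%

19.1


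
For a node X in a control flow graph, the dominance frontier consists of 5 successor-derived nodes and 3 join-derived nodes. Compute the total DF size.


DF(X) = direct successor contributions + join point contributions
= 5 + 3 = 8

8


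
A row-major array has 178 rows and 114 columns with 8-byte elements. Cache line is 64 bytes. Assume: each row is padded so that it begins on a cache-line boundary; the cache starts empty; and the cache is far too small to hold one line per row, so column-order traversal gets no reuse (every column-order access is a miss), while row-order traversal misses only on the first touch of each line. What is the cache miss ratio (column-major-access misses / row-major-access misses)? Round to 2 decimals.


Each row occupies 114 * 8 = 912 bytes and starts on a line boundary, so it spans ceil(912 / 64) = 15 cache lines.
Row-major traversal misses (one per line touched): 178 * ceil(114 * 8 / 64) = 2670
Column-major traversal misses (no reuse, every access misses): 178 * 114 = 20292
Ratio = 20292 / 2670 = 7.6

7.6


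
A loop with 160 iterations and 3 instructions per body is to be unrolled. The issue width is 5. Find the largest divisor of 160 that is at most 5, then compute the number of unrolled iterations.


Largest divisor of 160 <= 5 is 5
New iterations = 160 / 5 = 32

32


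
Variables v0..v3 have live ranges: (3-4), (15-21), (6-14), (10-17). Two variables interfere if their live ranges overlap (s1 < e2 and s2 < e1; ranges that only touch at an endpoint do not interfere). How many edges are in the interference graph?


Check all pairs for overlapping intervals.
Two intervals (s1,e1) and (s2,e2) overlap if s1 < e2 and s2 < e1.
v0 (3-4) vs v1..v3: overlaps none -> 0
v1 (15-21) vs v2..v3: overlaps v3 -> 1
v2 (6-14) vs v3: overlaps v3 -> 1
Total overlapping pairs = 0 + 1 + 1 = 2

2


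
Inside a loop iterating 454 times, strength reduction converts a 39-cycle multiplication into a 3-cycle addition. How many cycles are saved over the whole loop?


Per-iteration saving = 39 - 3 = 36
Total saved = 454 * 36 = 16344

16344


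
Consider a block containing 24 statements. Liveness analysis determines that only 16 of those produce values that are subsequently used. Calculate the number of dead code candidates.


Dead code = total statements - live definitions
= 24 - 16 = 8

8


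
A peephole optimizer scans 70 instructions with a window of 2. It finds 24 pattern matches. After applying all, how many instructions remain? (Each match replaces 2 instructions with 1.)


Each match removes 1 instructions.
Total removed = 24 * 1 = 24
Remaining = 70 - 24 = 46

46


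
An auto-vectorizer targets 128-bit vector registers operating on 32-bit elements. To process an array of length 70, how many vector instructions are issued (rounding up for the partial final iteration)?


Width = 128 / 32 = 4 elements per vector op
Iterations = ceil(70 / 4) = 18

18


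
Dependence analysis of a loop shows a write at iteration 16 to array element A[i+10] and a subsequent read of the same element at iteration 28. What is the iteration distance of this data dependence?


Distance = read iteration - write iteration
= 28 - 16 = 12

12


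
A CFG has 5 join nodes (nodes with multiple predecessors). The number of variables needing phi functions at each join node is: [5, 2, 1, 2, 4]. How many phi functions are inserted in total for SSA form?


Total phi functions = sum of phi functions at each join node
= 5 + 2 + 1 + 2 + 4 = 14

14


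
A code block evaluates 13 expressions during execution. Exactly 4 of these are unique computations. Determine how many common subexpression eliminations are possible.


CSE count = total expressions - unique expressions
= 13 - 4 = 9

9


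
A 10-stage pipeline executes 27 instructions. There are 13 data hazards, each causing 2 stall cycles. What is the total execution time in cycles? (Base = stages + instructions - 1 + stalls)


Base cycles = 10 + 27 - 1 = 36
Total stalls = 13 * 2 = 26
Total = 36 + 26 = 62

62


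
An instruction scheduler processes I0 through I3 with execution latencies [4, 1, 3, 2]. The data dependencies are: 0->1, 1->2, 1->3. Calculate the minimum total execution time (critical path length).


Compute longest path through dependency graph: dist(Ik) = max over predecessors of dist + latency(Ik).
dist(I0) = latency 4 = 4
dist(I1) = dist(I0) + 1 = 4 + 1 = 5
dist(I2) = dist(I1) + 3 = 5 + 3 = 8
dist(I3) = dist(I1) + 2 = 5 + 2 = 7
Critical path = max dist = 8

8


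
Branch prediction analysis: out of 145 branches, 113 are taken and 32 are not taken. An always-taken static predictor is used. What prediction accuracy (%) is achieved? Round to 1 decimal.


Predictor: always-taken
Correct predictions = 113
Accuracy = 113 / 145 * 100 = 77.9%

77.9


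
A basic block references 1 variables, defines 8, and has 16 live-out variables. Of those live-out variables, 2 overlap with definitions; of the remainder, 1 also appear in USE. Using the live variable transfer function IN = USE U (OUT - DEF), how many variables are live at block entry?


OUT - DEF: 16 - 2 = 14
|IN| = |USE| + |OUT - DEF| - |USE ∩ (OUT - DEF)| = 1 + 14 - 1 = 14

14


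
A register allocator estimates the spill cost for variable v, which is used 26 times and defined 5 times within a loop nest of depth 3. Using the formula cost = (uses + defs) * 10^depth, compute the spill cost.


uses + defs = 26 + 5 = 31
10^3 = 1000
Spill cost = 31 * 1000 = 31000

31000


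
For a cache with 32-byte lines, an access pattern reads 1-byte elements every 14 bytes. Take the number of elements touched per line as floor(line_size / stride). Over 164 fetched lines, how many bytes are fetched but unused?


Elements per line = floor(32 / 14) = 2
Bytes used per line = 2 * 1 = 2
Wasted per line = 32 - 2 = 30
Total wasted = 30 * 164 = 4920

4920


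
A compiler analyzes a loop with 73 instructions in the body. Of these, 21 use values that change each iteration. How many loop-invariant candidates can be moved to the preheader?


Invariant candidates = total - loop-dependent
= 73 - 21 = 52

52


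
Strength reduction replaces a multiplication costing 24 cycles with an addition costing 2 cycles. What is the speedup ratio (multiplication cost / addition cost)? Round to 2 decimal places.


Ratio = mult_cost / add_cost = 24 / 2 = 12.0

12.0


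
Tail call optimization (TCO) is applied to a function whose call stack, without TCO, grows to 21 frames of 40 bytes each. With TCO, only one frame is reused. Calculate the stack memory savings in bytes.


Without TCO: 21 * 40 = 840 bytes
With TCO: reuse 1 frame = 40 bytes
Savings = 840 - 40 = 800

800


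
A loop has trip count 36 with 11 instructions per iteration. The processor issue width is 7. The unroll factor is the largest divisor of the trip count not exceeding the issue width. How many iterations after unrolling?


Largest divisor of 36 <= 7 is 6
New iterations = 36 / 6 = 6

6


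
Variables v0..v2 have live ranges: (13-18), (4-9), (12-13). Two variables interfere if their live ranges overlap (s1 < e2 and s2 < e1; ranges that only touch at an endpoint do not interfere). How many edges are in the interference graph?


Check all pairs for overlapping intervals.
Two intervals (s1,e1) and (s2,e2) overlap if s1 < e2 and s2 < e1.
v0 (13-18) vs v1..v2: overlaps none -> 0
v1 (4-9) vs v2: overlaps none -> 0
Total overlapping pairs = 0 + 0 = 0

0


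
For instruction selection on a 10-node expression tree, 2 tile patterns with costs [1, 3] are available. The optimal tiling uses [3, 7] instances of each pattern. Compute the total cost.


Total cost = sum(count_i * cost_i)
= 3*1 + 7*3
= 24

24


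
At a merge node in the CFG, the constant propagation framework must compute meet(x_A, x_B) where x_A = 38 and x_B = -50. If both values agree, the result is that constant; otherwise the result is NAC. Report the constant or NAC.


Meet operation: if both paths give the same constant, result is that constant; if they differ, result is NAC (not-a-constant).
Path A: 38, Path B: -50 -> differ
Result: not-a-constant -> NAC

NAC


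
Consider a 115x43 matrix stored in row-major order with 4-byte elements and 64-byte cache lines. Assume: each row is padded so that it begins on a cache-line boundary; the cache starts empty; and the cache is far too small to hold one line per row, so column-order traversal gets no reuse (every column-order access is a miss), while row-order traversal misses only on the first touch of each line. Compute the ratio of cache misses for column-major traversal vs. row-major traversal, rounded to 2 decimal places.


Each row occupies 43 * 4 = 172 bytes and starts on a line boundary, so it spans ceil(172 / 64) = 3 cache lines.
Row-major traversal misses (one per line touched): 115 * ceil(43 * 4 / 64) = 345
Column-major traversal misses (no reuse, every access misses): 115 * 43 = 4945
Ratio = 4945 / 345 = 14.33

14.33


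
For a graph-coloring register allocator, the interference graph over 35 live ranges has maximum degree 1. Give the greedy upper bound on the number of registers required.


Greedy coloring never needs more than (max_degree + 1) colors: when coloring a vertex, at most max_degree neighbors are already colored.
Upper bound = 1 + 1 = 2

2


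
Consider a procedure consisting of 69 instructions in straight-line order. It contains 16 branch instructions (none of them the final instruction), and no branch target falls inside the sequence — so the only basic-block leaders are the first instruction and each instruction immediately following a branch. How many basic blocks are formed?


With no in-sequence branch targets, the leaders are the first instruction plus the instruction after each branch.
Number of basic blocks = branches + 1
= 16 + 1 = 17

17


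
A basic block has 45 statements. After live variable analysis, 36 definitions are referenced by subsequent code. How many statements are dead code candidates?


Dead code = total statements - live definitions
= 45 - 36 = 9

9


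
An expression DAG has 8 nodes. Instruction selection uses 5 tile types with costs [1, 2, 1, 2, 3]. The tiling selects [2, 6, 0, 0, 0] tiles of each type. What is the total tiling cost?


Total cost = sum(count_i * cost_i)
= 2*1 + 6*2 + 0*1 + 0*2 + 0*3
= 14

14


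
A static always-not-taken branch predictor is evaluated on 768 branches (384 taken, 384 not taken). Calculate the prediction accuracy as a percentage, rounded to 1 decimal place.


Predictor: always-not-taken
Correct predictions = 384
Accuracy = 384 / 768 * 100 = 50.0%

50.0


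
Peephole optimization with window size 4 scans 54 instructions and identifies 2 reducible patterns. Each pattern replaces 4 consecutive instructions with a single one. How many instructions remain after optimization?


Each match removes 3 instructions.
Total removed = 2 * 3 = 6
Remaining = 54 - 6 = 48

48


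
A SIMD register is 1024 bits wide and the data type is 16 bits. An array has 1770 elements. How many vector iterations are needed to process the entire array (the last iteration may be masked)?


Width = 1024 / 16 = 64 elements per vector op
Iterations = ceil(1770 / 64) = 28

28


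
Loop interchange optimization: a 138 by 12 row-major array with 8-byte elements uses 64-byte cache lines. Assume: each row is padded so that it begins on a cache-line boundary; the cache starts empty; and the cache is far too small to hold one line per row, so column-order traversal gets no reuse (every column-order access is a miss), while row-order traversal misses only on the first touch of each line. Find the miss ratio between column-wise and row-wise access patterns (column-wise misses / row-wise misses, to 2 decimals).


Each row occupies 12 * 8 = 96 bytes and starts on a line boundary, so it spans ceil(96 / 64) = 2 cache lines.
Row-major traversal misses (one per line touched): 138 * ceil(12 * 8 / 64) = 276
Column-major traversal misses (no reuse, every access misses): 138 * 12 = 1656
Ratio = 1656 / 276 = 6.0

6.0


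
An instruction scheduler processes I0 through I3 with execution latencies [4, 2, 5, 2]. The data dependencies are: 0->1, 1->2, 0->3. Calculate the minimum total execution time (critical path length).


Compute longest path through dependency graph: dist(Ik) = max over predecessors of dist + latency(Ik).
dist(I0) = latency 4 = 4
dist(I1) = dist(I0) + 2 = 4 + 2 = 6
dist(I2) = dist(I1) + 5 = 6 + 5 = 11
dist(I3) = dist(I0) + 2 = 4 + 2 = 6
Critical path = max dist = 11

11


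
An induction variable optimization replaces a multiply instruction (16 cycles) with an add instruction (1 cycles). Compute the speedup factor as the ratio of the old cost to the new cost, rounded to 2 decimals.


Ratio = mult_cost / add_cost = 16 / 1 = 16.0

16.0


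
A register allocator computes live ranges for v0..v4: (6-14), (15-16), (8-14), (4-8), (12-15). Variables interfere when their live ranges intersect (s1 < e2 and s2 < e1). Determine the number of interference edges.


Check all pairs for overlapping intervals.
Two intervals (s1,e1) and (s2,e2) overlap if s1 < e2 and s2 < e1.
v0 (6-14) vs v1..v4: overlaps v2, v3, v4 -> 3
v1 (15-16) vs v2..v4: overlaps none -> 0
v2 (8-14) vs v3..v4: overlaps v4 -> 1
v3 (4-8) vs v4: overlaps none -> 0
Total overlapping pairs = 3 + 0 + 1 + 0 = 4

4


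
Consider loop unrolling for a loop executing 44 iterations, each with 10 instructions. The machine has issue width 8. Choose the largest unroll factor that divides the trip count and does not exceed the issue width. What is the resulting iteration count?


Largest divisor of 44 <= 8 is 4
New iterations = 44 / 4 = 11

11


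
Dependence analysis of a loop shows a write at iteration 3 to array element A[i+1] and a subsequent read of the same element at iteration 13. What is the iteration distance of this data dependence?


Distance = read iteration - write iteration
= 13 - 3 = 10

10


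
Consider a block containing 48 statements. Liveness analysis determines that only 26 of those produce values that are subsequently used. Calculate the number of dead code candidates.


Dead code = total statements - live definitions
= 48 - 26 = 22

22


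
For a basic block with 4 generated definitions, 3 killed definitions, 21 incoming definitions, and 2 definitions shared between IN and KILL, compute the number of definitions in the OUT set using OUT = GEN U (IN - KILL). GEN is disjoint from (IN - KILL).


IN - KILL: 21 - 2 = 19 surviving definitions
OUT = GEN + surviving = 4 + 19 = 23

23


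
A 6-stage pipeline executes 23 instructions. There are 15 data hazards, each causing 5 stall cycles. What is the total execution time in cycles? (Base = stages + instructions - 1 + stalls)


Base cycles = 6 + 23 - 1 = 28
Total stalls = 15 * 5 = 75
Total = 28 + 75 = 103

103


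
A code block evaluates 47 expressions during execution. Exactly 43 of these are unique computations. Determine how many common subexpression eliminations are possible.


CSE count = total expressions - unique expressions
= 47 - 43 = 4

4


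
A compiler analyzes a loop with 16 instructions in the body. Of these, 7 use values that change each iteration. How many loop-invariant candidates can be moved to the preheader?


Invariant candidates = total - loop-dependent
= 16 - 7 = 9

9


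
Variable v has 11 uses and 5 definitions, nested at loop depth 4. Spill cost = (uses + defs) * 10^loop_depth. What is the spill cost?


uses + defs = 11 + 5 = 16
10^4 = 10000
Spill cost = 16 * 10000 = 160000

160000


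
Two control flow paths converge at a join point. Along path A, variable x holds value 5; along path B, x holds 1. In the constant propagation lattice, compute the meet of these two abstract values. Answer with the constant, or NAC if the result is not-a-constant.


Meet operation: if both paths give the same constant, result is that constant; if they differ, result is NAC (not-a-constant).
Path A: 5, Path B: 1 -> differ
Result: not-a-constant -> NAC

NAC


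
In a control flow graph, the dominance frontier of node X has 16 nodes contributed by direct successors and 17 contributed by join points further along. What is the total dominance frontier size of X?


DF(X) = direct successor contributions + join point contributions
= 16 + 17 = 33

33


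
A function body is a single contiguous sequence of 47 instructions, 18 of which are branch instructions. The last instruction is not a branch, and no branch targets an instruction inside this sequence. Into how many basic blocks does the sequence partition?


With no in-sequence branch targets, the leaders are the first instruction plus the instruction after each branch.
Number of basic blocks = branches + 1
= 18 + 1 = 19

19


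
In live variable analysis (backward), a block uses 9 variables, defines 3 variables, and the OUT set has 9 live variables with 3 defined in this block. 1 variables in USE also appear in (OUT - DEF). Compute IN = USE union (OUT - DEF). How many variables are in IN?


OUT - DEF: 9 - 3 = 6
|IN| = |USE| + |OUT - DEF| - |USE ∩ (OUT - DEF)| = 9 + 6 - 1 = 14

14


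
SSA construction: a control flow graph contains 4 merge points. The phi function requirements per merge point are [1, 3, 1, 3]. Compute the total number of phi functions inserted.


Total phi functions = sum of phi functions at each join node
= 1 + 3 + 1 + 3 = 8

8


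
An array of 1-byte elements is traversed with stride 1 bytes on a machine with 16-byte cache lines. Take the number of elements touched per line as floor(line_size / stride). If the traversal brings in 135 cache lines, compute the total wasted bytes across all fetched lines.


Elements per line = floor(16 / 1) = 16
Bytes used per line = 16 * 1 = 16
Wasted per line = 16 - 16 = 0
Total wasted = 0 * 135 = 0

0


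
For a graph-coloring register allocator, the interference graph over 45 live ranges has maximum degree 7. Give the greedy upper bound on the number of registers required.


Greedy coloring never needs more than (max_degree + 1) colors: when coloring a vertex, at most max_degree neighbors are already colored.
Upper bound = 7 + 1 = 8

8


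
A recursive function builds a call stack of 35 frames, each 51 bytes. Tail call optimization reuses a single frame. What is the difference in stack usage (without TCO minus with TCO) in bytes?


Without TCO: 35 * 51 = 1785 bytes
With TCO: reuse 1 frame = 51 bytes
Savings = 1785 - 51 = 1734

1734


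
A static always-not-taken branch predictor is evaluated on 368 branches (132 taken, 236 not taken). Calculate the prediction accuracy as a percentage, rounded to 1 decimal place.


Predictor: always-not-taken
Correct predictions = 236
Accuracy = 236 / 368 * 100 = 64.1%

64.1


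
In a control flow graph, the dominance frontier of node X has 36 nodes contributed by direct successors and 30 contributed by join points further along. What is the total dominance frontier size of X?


DF(X) = direct successor contributions + join point contributions
= 36 + 30 = 66

66


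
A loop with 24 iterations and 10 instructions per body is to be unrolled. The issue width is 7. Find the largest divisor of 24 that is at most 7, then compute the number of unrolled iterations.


Largest divisor of 24 <= 7 is 6
New iterations = 24 / 6 = 4

4


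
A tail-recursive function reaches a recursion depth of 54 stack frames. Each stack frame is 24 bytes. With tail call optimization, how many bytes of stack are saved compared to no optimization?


Without TCO: 54 * 24 = 1296 bytes
With TCO: reuse 1 frame = 24 bytes
Savings = 1296 - 24 = 1272

1272


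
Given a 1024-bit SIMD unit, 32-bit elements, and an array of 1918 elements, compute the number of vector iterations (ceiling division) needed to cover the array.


Width = 1024 / 32 = 32 elements per vector op
Iterations = ceil(1918 / 32) = 60

60


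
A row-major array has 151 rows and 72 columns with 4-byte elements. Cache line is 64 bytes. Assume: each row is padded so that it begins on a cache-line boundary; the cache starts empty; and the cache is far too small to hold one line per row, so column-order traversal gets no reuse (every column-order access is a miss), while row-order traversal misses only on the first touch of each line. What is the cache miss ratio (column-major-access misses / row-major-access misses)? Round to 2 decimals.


Each row occupies 72 * 4 = 288 bytes and starts on a line boundary, so it spans ceil(288 / 64) = 5 cache lines.
Row-major traversal misses (one per line touched): 151 * ceil(72 * 4 / 64) = 755
Column-major traversal misses (no reuse, every access misses): 151 * 72 = 10872
Ratio = 10872 / 755 = 14.4

14.4


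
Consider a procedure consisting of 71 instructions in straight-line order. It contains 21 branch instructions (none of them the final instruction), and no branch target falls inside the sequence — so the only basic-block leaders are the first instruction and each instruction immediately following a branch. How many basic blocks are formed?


With no in-sequence branch targets, the leaders are the first instruction plus the instruction after each branch.
Number of basic blocks = branches + 1
= 21 + 1 = 22

22


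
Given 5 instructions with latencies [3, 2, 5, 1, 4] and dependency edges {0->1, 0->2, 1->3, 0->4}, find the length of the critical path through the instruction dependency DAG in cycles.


Compute longest path through dependency graph: dist(Ik) = max over predecessors of dist + latency(Ik).
dist(I0) = latency 3 = 3
dist(I1) = dist(I0) + 2 = 3 + 2 = 5
dist(I2) = dist(I0) + 5 = 3 + 5 = 8
dist(I3) = dist(I1) + 1 = 5 + 1 = 6
dist(I4) = dist(I0) + 4 = 3 + 4 = 7
Critical path = max dist = 8

8
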